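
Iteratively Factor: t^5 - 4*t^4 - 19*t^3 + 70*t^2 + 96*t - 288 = (t - 2)*(t^4 - 2*t^3 - 23*t^2 + 24*t + 144) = (t - 2)*(t + 3)*(t^3 - 5*t^2 - 8*t + 48) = (t - 4)*(t - 2)*(t + 3)*(t^2 - t - 12) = (t - 4)*(t - 2)*(t + 3)^2*(t - 4)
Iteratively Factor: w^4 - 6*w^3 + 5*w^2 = (w)*(w^3 - 6*w^2 + 5*w) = w*(w - 1)*(w^2 - 5*w) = w*(w - 5)*(w - 1)*(w)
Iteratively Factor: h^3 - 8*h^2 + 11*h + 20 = (h + 1)*(h^2 - 9*h + 20) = (h - 4)*(h + 1)*(h - 5)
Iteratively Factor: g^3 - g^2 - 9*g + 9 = (g - 3)*(g^2 + 2*g - 3) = (g - 3)*(g - 1)*(g + 3)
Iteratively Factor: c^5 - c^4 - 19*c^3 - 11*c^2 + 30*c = (c - 1)*(c^4 - 19*c^2 - 30*c) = (c - 1)*(c + 2)*(c^3 - 2*c^2 - 15*c) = (c - 5)*(c - 1)*(c + 2)*(c^2 + 3*c) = c*(c - 5)*(c - 1)*(c + 2)*(c + 3)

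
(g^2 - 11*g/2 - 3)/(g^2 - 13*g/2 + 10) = (2*g^2 - 11*g - 6)/(2*g^2 - 13*g + 20)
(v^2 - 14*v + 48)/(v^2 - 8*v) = (v - 6)/v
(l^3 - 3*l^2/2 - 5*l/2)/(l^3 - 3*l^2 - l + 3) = l*(2*l - 5)/(2*(l^2 - 4*l + 3))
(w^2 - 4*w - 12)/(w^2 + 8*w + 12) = (w - 6)/(w + 6)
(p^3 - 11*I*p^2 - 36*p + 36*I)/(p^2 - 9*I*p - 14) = (p^2 - 9*I*p - 18)/(p - 7*I)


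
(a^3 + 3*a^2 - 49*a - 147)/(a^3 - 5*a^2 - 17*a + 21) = (a + 7)/(a - 1)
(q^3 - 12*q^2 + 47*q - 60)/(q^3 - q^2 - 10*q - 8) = (q^2 - 8*q + 15)/(q^2 + 3*q + 2)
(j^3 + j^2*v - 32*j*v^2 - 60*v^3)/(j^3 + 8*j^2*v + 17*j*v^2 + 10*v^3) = (j - 6*v)/(j + v)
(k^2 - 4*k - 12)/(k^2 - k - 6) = (k - 6)/(k - 3)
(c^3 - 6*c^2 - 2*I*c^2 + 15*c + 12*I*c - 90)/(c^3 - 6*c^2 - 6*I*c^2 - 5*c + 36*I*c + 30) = (c + 3*I)/(c - I)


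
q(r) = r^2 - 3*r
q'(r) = 2*r - 3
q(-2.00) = 10.00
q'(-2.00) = -7.00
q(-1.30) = 5.59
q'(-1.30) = -5.60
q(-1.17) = 4.88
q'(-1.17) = -5.34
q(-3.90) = 26.91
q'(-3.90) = -10.80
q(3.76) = 2.86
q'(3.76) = 4.52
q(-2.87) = 16.85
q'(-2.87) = -8.74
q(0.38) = -1.00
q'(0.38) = -2.24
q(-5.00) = 40.00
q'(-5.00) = -13.00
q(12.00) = 108.00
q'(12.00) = 21.00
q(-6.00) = 54.00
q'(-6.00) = -15.00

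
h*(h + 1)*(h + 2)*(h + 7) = h^4 + 10*h^3 + 23*h^2 + 14*h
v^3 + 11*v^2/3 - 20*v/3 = v*(v - 4/3)*(v + 5)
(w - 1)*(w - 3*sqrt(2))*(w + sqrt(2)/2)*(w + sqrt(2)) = w^4 - 3*sqrt(2)*w^3/2 - w^3 - 8*w^2 + 3*sqrt(2)*w^2/2 - 3*sqrt(2)*w + 8*w + 3*sqrt(2)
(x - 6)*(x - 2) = x^2 - 8*x + 12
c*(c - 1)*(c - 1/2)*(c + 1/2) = c^4 - c^3 - c^2/4 + c/4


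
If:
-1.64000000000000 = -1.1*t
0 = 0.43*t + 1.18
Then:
No Solution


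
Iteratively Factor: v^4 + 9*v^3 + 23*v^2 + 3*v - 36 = (v + 4)*(v^3 + 5*v^2 + 3*v - 9) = (v + 3)*(v + 4)*(v^2 + 2*v - 3) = (v - 1)*(v + 3)*(v + 4)*(v + 3)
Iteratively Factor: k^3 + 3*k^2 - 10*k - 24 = (k + 4)*(k^2 - k - 6) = (k - 3)*(k + 4)*(k + 2)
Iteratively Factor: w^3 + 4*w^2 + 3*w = (w + 3)*(w^2 + w) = (w + 1)*(w + 3)*(w)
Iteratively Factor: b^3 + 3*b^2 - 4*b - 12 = (b - 2)*(b^2 + 5*b + 6) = (b - 2)*(b + 2)*(b + 3)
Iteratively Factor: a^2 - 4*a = (a - 4)*(a)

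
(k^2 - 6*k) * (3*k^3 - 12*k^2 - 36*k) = 3*k^5 - 30*k^4 + 36*k^3 + 216*k^2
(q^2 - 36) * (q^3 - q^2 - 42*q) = q^5 - q^4 - 78*q^3 + 36*q^2 + 1512*q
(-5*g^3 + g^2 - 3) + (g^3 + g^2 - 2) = -4*g^3 + 2*g^2 - 5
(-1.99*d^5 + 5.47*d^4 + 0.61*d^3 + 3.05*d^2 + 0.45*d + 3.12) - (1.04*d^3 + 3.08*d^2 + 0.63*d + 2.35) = -1.99*d^5 + 5.47*d^4 - 0.43*d^3 - 0.0300000000000002*d^2 - 0.18*d + 0.77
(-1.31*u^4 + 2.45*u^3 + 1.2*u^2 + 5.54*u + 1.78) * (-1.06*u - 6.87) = 1.3886*u^5 + 6.4027*u^4 - 18.1035*u^3 - 14.1164*u^2 - 39.9466*u - 12.2286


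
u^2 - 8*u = u*(u - 8)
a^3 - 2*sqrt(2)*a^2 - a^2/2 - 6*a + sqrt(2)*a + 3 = (a - 1/2)*(a - 3*sqrt(2))*(a + sqrt(2))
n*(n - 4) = n^2 - 4*n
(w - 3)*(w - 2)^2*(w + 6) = w^4 - w^3 - 26*w^2 + 84*w - 72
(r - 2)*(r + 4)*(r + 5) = r^3 + 7*r^2 + 2*r - 40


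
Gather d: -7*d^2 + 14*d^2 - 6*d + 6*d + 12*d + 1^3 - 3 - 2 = 7*d^2 + 12*d - 4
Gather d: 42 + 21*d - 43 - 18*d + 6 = 3*d + 5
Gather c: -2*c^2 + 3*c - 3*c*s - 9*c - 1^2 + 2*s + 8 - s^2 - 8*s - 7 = -2*c^2 + c*(-3*s - 6) - s^2 - 6*s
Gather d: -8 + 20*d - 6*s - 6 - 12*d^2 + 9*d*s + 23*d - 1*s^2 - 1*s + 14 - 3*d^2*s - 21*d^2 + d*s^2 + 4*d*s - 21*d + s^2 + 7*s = d^2*(-3*s - 33) + d*(s^2 + 13*s + 22)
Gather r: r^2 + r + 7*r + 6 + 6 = r^2 + 8*r + 12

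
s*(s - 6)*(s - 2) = s^3 - 8*s^2 + 12*s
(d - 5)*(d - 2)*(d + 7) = d^3 - 39*d + 70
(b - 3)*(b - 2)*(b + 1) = b^3 - 4*b^2 + b + 6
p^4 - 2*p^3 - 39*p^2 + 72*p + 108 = (p - 6)*(p - 3)*(p + 1)*(p + 6)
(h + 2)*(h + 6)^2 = h^3 + 14*h^2 + 60*h + 72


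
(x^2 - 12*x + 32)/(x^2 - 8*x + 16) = (x - 8)/(x - 4)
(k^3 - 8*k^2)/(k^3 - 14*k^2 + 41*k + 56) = k^2/(k^2 - 6*k - 7)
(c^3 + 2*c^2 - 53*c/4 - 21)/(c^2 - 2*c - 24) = (c^2 - 2*c - 21/4)/(c - 6)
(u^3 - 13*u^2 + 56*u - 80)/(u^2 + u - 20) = (u^2 - 9*u + 20)/(u + 5)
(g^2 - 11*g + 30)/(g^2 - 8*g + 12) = (g - 5)/(g - 2)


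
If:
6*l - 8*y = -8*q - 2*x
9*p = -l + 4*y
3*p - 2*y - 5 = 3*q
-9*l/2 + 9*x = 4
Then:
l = 8*y/5 + 112/55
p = 4*y/15 - 112/495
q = -2*y/5 - 937/495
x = 4*y/5 + 724/495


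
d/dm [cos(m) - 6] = -sin(m)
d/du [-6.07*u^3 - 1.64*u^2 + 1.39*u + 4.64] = -18.21*u^2 - 3.28*u + 1.39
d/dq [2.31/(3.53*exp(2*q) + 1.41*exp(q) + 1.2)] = (-16.3086*exp(q) - 3.2571)*exp(q)/(3.53*exp(2*q) + 1.41*exp(q) + 1.2)^2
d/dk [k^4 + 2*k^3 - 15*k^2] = 2*k*(2*k^2 + 3*k - 15)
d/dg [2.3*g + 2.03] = 2.30000000000000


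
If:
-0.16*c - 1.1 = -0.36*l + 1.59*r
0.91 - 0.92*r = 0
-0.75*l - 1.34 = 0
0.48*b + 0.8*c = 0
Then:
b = 34.54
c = -20.72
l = -1.79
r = 0.99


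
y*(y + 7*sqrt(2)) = y^2 + 7*sqrt(2)*y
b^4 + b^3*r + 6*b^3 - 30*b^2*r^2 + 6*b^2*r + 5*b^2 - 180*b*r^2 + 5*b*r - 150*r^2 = (b + 1)*(b + 5)*(b - 5*r)*(b + 6*r)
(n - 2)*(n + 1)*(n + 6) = n^3 + 5*n^2 - 8*n - 12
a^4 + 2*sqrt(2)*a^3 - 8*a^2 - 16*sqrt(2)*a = a*(a - 2*sqrt(2))*(a + 2*sqrt(2))^2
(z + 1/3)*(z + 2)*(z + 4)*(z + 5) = z^4 + 34*z^3/3 + 125*z^2/3 + 158*z/3 + 40/3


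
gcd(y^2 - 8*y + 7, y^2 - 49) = y - 7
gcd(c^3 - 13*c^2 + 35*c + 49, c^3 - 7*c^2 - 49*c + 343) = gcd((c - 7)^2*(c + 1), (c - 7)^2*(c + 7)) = c^2 - 14*c + 49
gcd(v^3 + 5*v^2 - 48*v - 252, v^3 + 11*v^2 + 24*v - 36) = v^2 + 12*v + 36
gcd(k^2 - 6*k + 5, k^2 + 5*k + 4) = 1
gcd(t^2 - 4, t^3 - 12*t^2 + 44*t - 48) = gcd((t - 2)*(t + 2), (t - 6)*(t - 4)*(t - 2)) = t - 2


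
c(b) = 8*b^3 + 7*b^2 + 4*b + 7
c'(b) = 24*b^2 + 14*b + 4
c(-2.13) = -47.07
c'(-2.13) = 83.07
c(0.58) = 13.24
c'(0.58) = 20.19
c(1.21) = 36.26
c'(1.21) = 56.08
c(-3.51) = -266.75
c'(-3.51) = 250.54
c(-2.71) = -111.65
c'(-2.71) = 142.32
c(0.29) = 8.94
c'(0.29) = 10.08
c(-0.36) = 6.09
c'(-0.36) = 2.07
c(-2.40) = -72.87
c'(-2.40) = 108.64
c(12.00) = 14887.00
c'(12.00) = 3628.00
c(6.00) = 2011.00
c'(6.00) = 952.00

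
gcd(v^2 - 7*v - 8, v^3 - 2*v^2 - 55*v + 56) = v - 8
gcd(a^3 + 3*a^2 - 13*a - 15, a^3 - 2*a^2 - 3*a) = a^2 - 2*a - 3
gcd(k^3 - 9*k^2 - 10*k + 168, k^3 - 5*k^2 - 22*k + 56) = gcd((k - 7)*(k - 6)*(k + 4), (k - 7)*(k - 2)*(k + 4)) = k^2 - 3*k - 28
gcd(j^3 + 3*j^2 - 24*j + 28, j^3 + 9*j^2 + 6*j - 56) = j^2 + 5*j - 14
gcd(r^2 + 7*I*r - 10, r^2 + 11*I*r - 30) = r + 5*I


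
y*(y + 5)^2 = y^3 + 10*y^2 + 25*y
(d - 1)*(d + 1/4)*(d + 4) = d^3 + 13*d^2/4 - 13*d/4 - 1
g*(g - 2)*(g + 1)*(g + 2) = g^4 + g^3 - 4*g^2 - 4*g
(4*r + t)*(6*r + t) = 24*r^2 + 10*r*t + t^2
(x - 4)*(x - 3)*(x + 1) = x^3 - 6*x^2 + 5*x + 12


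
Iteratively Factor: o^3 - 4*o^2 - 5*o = (o)*(o^2 - 4*o - 5) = o*(o - 5)*(o + 1)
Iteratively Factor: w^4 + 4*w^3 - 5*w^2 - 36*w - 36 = (w - 3)*(w^3 + 7*w^2 + 16*w + 12) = (w - 3)*(w + 2)*(w^2 + 5*w + 6) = (w - 3)*(w + 2)*(w + 3)*(w + 2)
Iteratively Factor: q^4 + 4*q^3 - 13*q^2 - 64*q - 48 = (q + 3)*(q^3 + q^2 - 16*q - 16) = (q + 3)*(q + 4)*(q^2 - 3*q - 4) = (q + 1)*(q + 3)*(q + 4)*(q - 4)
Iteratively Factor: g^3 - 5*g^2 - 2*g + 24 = (g - 3)*(g^2 - 2*g - 8) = (g - 3)*(g + 2)*(g - 4)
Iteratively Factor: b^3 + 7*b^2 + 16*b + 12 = (b + 2)*(b^2 + 5*b + 6) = (b + 2)*(b + 3)*(b + 2)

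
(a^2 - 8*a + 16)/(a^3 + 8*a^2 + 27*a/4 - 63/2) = 4*(a^2 - 8*a + 16)/(4*a^3 + 32*a^2 + 27*a - 126)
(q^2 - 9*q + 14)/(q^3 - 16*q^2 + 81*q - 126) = (q - 2)/(q^2 - 9*q + 18)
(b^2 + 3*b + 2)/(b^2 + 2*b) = (b + 1)/b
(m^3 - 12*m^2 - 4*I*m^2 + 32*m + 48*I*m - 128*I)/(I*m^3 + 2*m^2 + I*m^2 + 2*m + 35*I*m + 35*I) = (-I*m^3 + m^2*(-4 + 12*I) + m*(48 - 32*I) - 128)/(m^3 + m^2*(1 - 2*I) + m*(35 - 2*I) + 35)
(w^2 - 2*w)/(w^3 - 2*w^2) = 1/w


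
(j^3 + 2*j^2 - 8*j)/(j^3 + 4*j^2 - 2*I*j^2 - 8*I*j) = (j - 2)/(j - 2*I)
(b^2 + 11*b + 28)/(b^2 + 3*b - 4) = (b + 7)/(b - 1)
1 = 1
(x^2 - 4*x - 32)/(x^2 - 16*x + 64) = (x + 4)/(x - 8)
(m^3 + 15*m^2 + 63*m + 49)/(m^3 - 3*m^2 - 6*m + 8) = (m^3 + 15*m^2 + 63*m + 49)/(m^3 - 3*m^2 - 6*m + 8)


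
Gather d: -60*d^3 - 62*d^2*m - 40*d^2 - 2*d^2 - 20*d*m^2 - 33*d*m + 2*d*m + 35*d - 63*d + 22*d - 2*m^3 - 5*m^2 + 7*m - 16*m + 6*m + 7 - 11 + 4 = -60*d^3 + d^2*(-62*m - 42) + d*(-20*m^2 - 31*m - 6) - 2*m^3 - 5*m^2 - 3*m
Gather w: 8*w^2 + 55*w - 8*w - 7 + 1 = 8*w^2 + 47*w - 6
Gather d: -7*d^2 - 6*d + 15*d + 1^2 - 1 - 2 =-7*d^2 + 9*d - 2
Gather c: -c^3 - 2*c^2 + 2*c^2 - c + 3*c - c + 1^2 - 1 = -c^3 + c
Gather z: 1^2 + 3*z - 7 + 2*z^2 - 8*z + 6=2*z^2 - 5*z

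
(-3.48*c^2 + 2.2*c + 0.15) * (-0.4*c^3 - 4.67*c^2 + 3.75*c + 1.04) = 1.392*c^5 + 15.3716*c^4 - 23.384*c^3 + 3.9303*c^2 + 2.8505*c + 0.156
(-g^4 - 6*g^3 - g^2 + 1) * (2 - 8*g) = 8*g^5 + 46*g^4 - 4*g^3 - 2*g^2 - 8*g + 2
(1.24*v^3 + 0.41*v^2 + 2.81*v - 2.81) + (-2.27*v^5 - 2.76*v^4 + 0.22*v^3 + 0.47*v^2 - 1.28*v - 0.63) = -2.27*v^5 - 2.76*v^4 + 1.46*v^3 + 0.88*v^2 + 1.53*v - 3.44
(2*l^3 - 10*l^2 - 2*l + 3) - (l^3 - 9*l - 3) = l^3 - 10*l^2 + 7*l + 6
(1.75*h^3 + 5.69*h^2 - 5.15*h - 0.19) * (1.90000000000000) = 3.325*h^3 + 10.811*h^2 - 9.785*h - 0.361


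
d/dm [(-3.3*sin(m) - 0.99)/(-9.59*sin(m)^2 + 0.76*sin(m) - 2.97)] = (-31.647*sin(m)^2 - 18.9882*sin(m) + 10.5534)*cos(m)/(91.9681*sin(m)^4 - 14.5768*sin(m)^3 + 57.5422*sin(m)^2 - 4.5144*sin(m) + 8.8209)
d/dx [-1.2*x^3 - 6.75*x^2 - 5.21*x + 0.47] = -3.6*x^2 - 13.5*x - 5.21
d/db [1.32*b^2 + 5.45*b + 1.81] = 2.64*b + 5.45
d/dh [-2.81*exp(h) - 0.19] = -2.81*exp(h)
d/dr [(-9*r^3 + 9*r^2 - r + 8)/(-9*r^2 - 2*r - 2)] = 9*(9*r^4 + 4*r^3 + 3*r^2 + 12*r + 2)/(81*r^4 + 36*r^3 + 40*r^2 + 8*r + 4)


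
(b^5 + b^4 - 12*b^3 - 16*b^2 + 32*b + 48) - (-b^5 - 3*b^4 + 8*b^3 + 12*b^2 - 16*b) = 2*b^5 + 4*b^4 - 20*b^3 - 28*b^2 + 48*b + 48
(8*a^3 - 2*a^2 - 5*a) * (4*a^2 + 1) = 32*a^5 - 8*a^4 - 12*a^3 - 2*a^2 - 5*a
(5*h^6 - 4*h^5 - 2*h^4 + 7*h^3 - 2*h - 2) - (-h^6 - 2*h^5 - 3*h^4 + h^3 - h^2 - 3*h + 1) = 6*h^6 - 2*h^5 + h^4 + 6*h^3 + h^2 + h - 3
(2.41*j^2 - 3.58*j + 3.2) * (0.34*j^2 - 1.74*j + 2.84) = 0.8194*j^4 - 5.4106*j^3 + 14.1616*j^2 - 15.7352*j + 9.088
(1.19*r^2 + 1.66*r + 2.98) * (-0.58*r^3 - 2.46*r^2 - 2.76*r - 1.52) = -0.6902*r^5 - 3.8902*r^4 - 9.0964*r^3 - 13.7212*r^2 - 10.748*r - 4.5296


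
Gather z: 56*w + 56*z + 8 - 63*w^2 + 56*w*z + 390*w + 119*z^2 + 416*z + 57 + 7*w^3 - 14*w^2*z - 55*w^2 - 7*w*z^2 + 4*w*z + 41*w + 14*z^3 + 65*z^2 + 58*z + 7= 7*w^3 - 118*w^2 + 487*w + 14*z^3 + z^2*(184 - 7*w) + z*(-14*w^2 + 60*w + 530) + 72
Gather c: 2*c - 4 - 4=2*c - 8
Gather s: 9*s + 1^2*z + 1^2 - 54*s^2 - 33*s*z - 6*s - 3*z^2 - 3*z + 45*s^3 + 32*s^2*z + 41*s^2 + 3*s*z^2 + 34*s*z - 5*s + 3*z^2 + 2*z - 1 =45*s^3 + s^2*(32*z - 13) + s*(3*z^2 + z - 2)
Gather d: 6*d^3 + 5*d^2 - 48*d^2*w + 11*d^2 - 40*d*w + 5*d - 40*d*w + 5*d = 6*d^3 + d^2*(16 - 48*w) + d*(10 - 80*w)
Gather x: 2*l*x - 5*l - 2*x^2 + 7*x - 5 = -5*l - 2*x^2 + x*(2*l + 7) - 5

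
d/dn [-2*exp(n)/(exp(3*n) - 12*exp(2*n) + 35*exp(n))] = 4*(exp(n) - 6)*exp(n)/(exp(2*n) - 12*exp(n) + 35)^2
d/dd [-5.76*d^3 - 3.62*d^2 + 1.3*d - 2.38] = -17.28*d^2 - 7.24*d + 1.3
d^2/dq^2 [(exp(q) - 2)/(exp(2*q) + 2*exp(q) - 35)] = (exp(4*q) - 10*exp(3*q) + 198*exp(2*q) - 218*exp(q) + 1085)*exp(q)/(exp(6*q) + 6*exp(5*q) - 93*exp(4*q) - 412*exp(3*q) + 3255*exp(2*q) + 7350*exp(q) - 42875)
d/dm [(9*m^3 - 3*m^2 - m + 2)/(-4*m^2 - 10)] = (-18*m^4 - 137*m^2 + 38*m + 5)/(2*(4*m^4 + 20*m^2 + 25))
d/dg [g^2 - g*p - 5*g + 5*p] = 2*g - p - 5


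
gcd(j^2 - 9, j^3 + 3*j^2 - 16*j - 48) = j + 3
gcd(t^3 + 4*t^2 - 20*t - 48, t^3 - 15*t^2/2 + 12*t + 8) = t - 4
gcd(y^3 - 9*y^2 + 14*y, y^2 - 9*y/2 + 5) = y - 2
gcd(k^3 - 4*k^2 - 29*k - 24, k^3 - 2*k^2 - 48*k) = k - 8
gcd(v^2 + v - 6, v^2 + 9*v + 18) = v + 3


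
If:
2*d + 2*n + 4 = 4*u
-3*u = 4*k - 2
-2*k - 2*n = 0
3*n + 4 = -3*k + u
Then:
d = 7/2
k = -5/2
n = 5/2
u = 4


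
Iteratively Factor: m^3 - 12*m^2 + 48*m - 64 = (m - 4)*(m^2 - 8*m + 16) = (m - 4)^2*(m - 4)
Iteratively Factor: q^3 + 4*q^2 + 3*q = (q + 1)*(q^2 + 3*q) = q*(q + 1)*(q + 3)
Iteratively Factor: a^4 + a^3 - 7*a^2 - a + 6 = (a + 1)*(a^3 - 7*a + 6) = (a - 1)*(a + 1)*(a^2 + a - 6) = (a - 2)*(a - 1)*(a + 1)*(a + 3)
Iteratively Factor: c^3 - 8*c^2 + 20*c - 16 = (c - 4)*(c^2 - 4*c + 4) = (c - 4)*(c - 2)*(c - 2)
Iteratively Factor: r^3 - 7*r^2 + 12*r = (r)*(r^2 - 7*r + 12) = r*(r - 4)*(r - 3)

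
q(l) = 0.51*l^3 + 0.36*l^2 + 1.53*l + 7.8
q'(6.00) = 60.93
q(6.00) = 140.10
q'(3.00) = 17.46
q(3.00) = 29.40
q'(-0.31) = 1.45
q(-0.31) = 7.35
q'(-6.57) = 62.84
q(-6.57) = -131.35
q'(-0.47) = 1.53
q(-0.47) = 7.11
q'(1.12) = 4.26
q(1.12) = 10.68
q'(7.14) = 84.67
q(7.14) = 222.71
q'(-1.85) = 5.43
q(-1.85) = 2.97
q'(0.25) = 1.81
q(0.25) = 8.21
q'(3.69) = 25.02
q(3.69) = 43.97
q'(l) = 1.53*l^2 + 0.72*l + 1.53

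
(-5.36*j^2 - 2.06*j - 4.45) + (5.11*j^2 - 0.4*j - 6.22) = -0.25*j^2 - 2.46*j - 10.67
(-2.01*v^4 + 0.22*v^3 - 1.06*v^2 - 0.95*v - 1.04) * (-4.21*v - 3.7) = 8.4621*v^5 + 6.5108*v^4 + 3.6486*v^3 + 7.9215*v^2 + 7.8934*v + 3.848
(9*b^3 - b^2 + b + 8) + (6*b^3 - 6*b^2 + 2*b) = 15*b^3 - 7*b^2 + 3*b + 8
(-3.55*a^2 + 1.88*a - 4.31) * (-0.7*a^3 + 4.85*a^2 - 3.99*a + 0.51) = 2.485*a^5 - 18.5335*a^4 + 26.2995*a^3 - 30.2152*a^2 + 18.1557*a - 2.1981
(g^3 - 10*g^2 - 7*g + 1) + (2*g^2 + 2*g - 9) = g^3 - 8*g^2 - 5*g - 8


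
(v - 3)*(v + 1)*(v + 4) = v^3 + 2*v^2 - 11*v - 12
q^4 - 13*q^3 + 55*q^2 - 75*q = q*(q - 5)^2*(q - 3)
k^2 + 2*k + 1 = (k + 1)^2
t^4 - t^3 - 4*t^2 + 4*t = t*(t - 2)*(t - 1)*(t + 2)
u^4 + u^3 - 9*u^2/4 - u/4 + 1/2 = (u - 1)*(u - 1/2)*(u + 1/2)*(u + 2)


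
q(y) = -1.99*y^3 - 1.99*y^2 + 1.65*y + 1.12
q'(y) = -5.97*y^2 - 3.98*y + 1.65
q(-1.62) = 1.68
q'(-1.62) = -7.57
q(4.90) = -272.70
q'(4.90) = -161.19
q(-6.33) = 415.67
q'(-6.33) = -212.37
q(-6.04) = 357.05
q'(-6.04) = -192.11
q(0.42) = 1.31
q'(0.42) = -1.07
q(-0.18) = 0.77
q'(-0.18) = 2.17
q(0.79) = 0.20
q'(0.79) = -5.22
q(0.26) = 1.38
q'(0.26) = 0.21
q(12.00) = -3704.36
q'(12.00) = -905.79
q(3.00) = -65.57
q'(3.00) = -64.02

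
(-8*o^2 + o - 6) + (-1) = -8*o^2 + o - 7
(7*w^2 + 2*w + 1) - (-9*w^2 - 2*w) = 16*w^2 + 4*w + 1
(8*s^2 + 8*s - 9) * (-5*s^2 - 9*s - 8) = -40*s^4 - 112*s^3 - 91*s^2 + 17*s + 72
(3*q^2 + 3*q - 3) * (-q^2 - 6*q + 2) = -3*q^4 - 21*q^3 - 9*q^2 + 24*q - 6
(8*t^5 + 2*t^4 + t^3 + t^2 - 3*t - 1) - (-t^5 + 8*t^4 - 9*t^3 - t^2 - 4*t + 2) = 9*t^5 - 6*t^4 + 10*t^3 + 2*t^2 + t - 3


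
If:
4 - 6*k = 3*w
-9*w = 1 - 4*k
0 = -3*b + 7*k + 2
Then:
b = 45/22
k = 13/22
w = 5/33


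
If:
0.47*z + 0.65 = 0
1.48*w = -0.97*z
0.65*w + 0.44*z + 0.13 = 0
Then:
No Solution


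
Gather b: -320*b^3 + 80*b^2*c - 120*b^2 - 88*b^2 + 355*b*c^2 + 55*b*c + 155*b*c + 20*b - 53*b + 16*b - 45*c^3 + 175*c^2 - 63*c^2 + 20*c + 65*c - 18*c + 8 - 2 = -320*b^3 + b^2*(80*c - 208) + b*(355*c^2 + 210*c - 17) - 45*c^3 + 112*c^2 + 67*c + 6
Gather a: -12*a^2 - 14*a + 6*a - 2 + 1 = -12*a^2 - 8*a - 1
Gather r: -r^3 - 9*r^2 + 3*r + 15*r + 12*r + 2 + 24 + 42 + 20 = -r^3 - 9*r^2 + 30*r + 88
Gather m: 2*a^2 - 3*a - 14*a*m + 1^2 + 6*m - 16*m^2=2*a^2 - 3*a - 16*m^2 + m*(6 - 14*a) + 1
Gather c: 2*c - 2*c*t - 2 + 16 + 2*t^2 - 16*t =c*(2 - 2*t) + 2*t^2 - 16*t + 14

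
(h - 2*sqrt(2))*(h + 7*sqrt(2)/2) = h^2 + 3*sqrt(2)*h/2 - 14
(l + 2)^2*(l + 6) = l^3 + 10*l^2 + 28*l + 24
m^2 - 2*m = m*(m - 2)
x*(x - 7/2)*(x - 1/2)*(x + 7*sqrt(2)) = x^4 - 4*x^3 + 7*sqrt(2)*x^3 - 28*sqrt(2)*x^2 + 7*x^2/4 + 49*sqrt(2)*x/4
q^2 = q^2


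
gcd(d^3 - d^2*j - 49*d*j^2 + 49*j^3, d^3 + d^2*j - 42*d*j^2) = d + 7*j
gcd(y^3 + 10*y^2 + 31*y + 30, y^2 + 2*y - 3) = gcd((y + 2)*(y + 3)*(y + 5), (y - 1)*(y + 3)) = y + 3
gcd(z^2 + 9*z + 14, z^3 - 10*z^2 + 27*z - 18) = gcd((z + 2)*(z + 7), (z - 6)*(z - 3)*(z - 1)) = 1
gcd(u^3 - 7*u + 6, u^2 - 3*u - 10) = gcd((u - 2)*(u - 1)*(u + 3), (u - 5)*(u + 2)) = 1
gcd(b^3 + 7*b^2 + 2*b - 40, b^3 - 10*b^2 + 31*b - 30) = b - 2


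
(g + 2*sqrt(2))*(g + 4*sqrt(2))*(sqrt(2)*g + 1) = sqrt(2)*g^3 + 13*g^2 + 22*sqrt(2)*g + 16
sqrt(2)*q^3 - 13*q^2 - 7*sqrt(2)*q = q*(q - 7*sqrt(2))*(sqrt(2)*q + 1)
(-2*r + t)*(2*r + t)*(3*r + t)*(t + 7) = -12*r^3*t - 84*r^3 - 4*r^2*t^2 - 28*r^2*t + 3*r*t^3 + 21*r*t^2 + t^4 + 7*t^3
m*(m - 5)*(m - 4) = m^3 - 9*m^2 + 20*m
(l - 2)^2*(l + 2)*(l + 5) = l^4 + 3*l^3 - 14*l^2 - 12*l + 40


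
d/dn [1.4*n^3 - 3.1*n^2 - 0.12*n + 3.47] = 4.2*n^2 - 6.2*n - 0.12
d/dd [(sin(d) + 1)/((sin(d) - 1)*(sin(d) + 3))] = (-2*sin(d) + cos(d)^2 - 6)*cos(d)/((sin(d) - 1)^2*(sin(d) + 3)^2)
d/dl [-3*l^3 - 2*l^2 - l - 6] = -9*l^2 - 4*l - 1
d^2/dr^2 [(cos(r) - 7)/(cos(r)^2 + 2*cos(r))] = (8*(cos(r) - 7)*(cos(r) + 1)^2*sin(r)^2 - (cos(r) + 2)^2*cos(r)^3 + (cos(r) + 2)*(-14*cos(r) - 11*cos(2*r) + 2*cos(3*r) - 1)*cos(r))/((cos(r) + 2)^3*cos(r)^3)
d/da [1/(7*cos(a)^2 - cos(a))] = (-sin(a)/cos(a)^2 + 14*tan(a))/(7*cos(a) - 1)^2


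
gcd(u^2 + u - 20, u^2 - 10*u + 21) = 1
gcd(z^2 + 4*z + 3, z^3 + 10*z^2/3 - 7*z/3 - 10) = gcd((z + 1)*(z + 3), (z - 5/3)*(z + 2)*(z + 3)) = z + 3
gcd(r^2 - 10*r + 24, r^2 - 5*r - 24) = 1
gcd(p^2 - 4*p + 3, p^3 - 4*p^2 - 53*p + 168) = p - 3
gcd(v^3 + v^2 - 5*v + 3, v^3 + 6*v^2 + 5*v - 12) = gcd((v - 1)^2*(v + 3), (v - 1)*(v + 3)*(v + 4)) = v^2 + 2*v - 3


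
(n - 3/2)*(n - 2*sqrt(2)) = n^2 - 2*sqrt(2)*n - 3*n/2 + 3*sqrt(2)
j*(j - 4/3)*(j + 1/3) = j^3 - j^2 - 4*j/9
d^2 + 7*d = d*(d + 7)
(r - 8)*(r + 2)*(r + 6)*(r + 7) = r^4 + 7*r^3 - 52*r^2 - 460*r - 672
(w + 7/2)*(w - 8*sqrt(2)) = w^2 - 8*sqrt(2)*w + 7*w/2 - 28*sqrt(2)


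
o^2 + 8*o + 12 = (o + 2)*(o + 6)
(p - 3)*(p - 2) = p^2 - 5*p + 6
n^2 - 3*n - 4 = (n - 4)*(n + 1)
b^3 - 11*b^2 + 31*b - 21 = (b - 7)*(b - 3)*(b - 1)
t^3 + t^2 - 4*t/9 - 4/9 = (t - 2/3)*(t + 2/3)*(t + 1)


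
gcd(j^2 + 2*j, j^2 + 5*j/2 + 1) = j + 2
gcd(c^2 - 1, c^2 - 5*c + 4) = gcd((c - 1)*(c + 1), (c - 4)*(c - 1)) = c - 1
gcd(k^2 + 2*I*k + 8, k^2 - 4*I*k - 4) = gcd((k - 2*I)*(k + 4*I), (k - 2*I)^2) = k - 2*I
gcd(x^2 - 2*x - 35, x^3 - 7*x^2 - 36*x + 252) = x - 7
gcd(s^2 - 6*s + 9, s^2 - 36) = 1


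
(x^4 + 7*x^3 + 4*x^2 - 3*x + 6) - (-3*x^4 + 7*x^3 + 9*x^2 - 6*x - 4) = 4*x^4 - 5*x^2 + 3*x + 10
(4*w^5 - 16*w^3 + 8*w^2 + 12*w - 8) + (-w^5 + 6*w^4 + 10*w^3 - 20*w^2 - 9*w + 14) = 3*w^5 + 6*w^4 - 6*w^3 - 12*w^2 + 3*w + 6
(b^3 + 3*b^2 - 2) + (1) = b^3 + 3*b^2 - 1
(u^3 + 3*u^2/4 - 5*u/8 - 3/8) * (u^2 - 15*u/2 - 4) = u^5 - 27*u^4/4 - 41*u^3/4 + 21*u^2/16 + 85*u/16 + 3/2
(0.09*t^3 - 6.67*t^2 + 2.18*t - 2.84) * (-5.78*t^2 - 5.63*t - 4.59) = -0.5202*t^5 + 38.0459*t^4 + 24.5386*t^3 + 34.7571*t^2 + 5.983*t + 13.0356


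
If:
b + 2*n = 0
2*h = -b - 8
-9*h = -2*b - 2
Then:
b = -76/13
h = -14/13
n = 38/13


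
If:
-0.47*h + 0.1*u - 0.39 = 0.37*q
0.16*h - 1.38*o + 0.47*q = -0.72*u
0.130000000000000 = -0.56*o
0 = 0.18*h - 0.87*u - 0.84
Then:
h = -3.79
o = -0.23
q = 3.29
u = -1.75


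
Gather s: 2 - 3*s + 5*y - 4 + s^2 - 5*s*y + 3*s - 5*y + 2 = s^2 - 5*s*y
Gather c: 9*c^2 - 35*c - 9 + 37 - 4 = 9*c^2 - 35*c + 24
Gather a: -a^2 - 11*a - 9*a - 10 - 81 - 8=-a^2 - 20*a - 99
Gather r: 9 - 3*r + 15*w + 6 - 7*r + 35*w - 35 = -10*r + 50*w - 20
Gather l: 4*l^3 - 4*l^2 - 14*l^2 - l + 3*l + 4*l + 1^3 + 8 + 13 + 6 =4*l^3 - 18*l^2 + 6*l + 28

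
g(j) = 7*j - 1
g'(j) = 7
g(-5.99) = -42.93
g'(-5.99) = 7.00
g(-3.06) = -22.42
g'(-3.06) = 7.00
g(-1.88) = -14.16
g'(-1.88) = 7.00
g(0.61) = 3.27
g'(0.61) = 7.00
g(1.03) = 6.21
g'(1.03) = 7.00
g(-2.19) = -16.33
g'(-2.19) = 7.00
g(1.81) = 11.67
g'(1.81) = 7.00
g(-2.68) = -19.76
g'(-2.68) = 7.00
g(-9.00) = -64.00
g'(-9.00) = 7.00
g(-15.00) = -106.00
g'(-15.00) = 7.00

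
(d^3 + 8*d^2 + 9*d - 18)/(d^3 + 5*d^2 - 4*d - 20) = (d^3 + 8*d^2 + 9*d - 18)/(d^3 + 5*d^2 - 4*d - 20)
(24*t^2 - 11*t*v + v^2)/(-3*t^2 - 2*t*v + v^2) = (-8*t + v)/(t + v)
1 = 1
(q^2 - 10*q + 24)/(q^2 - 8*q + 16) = (q - 6)/(q - 4)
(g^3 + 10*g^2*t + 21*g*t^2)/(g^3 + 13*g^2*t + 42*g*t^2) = (g + 3*t)/(g + 6*t)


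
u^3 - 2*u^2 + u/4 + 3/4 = (u - 3/2)*(u - 1)*(u + 1/2)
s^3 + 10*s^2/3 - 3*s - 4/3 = (s - 1)*(s + 1/3)*(s + 4)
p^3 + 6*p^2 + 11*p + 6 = (p + 1)*(p + 2)*(p + 3)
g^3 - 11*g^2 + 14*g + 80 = (g - 8)*(g - 5)*(g + 2)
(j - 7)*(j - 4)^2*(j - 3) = j^4 - 18*j^3 + 117*j^2 - 328*j + 336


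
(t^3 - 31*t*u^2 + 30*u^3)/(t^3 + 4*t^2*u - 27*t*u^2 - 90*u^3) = (t - u)/(t + 3*u)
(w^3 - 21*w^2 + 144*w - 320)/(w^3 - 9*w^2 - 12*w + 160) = (w - 8)/(w + 4)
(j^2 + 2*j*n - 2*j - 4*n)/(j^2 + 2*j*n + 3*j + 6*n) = (j - 2)/(j + 3)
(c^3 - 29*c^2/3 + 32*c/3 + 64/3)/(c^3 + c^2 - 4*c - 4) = (3*c^2 - 32*c + 64)/(3*(c^2 - 4))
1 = 1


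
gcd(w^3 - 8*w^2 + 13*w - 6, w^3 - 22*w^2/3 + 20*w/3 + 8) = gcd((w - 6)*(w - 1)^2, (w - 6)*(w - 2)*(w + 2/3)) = w - 6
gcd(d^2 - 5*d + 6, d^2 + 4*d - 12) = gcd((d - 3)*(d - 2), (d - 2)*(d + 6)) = d - 2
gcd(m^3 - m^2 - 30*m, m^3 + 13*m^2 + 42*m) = m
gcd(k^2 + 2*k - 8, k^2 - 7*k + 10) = k - 2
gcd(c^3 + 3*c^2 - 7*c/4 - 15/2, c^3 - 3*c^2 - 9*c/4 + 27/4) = c - 3/2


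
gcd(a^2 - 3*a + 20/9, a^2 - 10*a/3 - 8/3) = 1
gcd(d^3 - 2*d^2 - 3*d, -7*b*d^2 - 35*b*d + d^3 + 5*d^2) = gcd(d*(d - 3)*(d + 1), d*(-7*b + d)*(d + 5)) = d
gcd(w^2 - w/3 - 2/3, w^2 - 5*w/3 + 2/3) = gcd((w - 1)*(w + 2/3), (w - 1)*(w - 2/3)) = w - 1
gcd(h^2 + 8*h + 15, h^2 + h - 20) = h + 5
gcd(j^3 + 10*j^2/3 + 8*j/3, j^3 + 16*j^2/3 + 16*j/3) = j^2 + 4*j/3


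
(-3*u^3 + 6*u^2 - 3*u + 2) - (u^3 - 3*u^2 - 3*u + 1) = -4*u^3 + 9*u^2 + 1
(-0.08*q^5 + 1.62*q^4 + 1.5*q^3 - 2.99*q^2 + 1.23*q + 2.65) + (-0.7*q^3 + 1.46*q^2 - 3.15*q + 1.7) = -0.08*q^5 + 1.62*q^4 + 0.8*q^3 - 1.53*q^2 - 1.92*q + 4.35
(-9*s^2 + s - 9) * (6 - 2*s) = 18*s^3 - 56*s^2 + 24*s - 54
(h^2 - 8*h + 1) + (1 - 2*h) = h^2 - 10*h + 2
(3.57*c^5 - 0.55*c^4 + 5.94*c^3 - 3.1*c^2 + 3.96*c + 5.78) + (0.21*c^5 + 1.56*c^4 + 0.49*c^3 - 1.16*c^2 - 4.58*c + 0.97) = 3.78*c^5 + 1.01*c^4 + 6.43*c^3 - 4.26*c^2 - 0.62*c + 6.75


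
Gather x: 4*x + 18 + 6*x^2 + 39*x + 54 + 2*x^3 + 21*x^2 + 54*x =2*x^3 + 27*x^2 + 97*x + 72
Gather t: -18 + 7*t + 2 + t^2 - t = t^2 + 6*t - 16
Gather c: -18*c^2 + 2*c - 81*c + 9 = -18*c^2 - 79*c + 9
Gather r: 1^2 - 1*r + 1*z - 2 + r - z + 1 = 0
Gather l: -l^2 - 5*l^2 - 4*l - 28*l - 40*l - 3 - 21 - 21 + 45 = -6*l^2 - 72*l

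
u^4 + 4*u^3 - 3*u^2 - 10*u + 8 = (u - 1)^2*(u + 2)*(u + 4)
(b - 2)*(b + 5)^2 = b^3 + 8*b^2 + 5*b - 50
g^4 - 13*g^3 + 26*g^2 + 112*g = g*(g - 8)*(g - 7)*(g + 2)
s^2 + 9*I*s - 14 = (s + 2*I)*(s + 7*I)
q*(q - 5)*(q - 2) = q^3 - 7*q^2 + 10*q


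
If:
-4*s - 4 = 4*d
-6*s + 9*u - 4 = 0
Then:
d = -3*u/2 - 1/3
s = 3*u/2 - 2/3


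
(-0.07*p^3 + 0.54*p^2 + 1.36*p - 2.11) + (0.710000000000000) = -0.07*p^3 + 0.54*p^2 + 1.36*p - 1.4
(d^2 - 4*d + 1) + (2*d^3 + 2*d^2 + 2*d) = 2*d^3 + 3*d^2 - 2*d + 1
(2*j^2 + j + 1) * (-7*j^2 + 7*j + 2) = -14*j^4 + 7*j^3 + 4*j^2 + 9*j + 2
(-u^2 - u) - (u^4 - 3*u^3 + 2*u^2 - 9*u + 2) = -u^4 + 3*u^3 - 3*u^2 + 8*u - 2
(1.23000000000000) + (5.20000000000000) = 6.43000000000000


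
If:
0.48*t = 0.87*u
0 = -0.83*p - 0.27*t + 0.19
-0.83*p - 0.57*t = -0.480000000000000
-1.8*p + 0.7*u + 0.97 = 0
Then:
No Solution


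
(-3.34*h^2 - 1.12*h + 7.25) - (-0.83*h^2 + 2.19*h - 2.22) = -2.51*h^2 - 3.31*h + 9.47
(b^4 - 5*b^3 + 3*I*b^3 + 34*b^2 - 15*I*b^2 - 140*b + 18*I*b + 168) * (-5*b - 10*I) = -5*b^5 + 25*b^4 - 25*I*b^4 - 140*b^3 + 125*I*b^3 + 550*b^2 - 430*I*b^2 - 660*b + 1400*I*b - 1680*I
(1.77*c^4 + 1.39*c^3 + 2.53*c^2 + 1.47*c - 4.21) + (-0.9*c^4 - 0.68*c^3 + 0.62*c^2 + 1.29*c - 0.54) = 0.87*c^4 + 0.71*c^3 + 3.15*c^2 + 2.76*c - 4.75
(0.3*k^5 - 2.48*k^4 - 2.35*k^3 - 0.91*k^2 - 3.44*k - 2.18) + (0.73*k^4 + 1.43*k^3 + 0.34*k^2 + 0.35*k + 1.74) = 0.3*k^5 - 1.75*k^4 - 0.92*k^3 - 0.57*k^2 - 3.09*k - 0.44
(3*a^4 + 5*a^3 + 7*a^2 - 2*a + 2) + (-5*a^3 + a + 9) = 3*a^4 + 7*a^2 - a + 11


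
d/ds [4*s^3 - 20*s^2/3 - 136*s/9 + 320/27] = 12*s^2 - 40*s/3 - 136/9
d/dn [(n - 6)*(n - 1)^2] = (n - 1)*(3*n - 13)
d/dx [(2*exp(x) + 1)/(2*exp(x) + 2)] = 1/(8*cosh(x/2)^2)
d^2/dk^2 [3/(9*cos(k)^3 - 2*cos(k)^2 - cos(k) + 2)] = 3*((23*cos(k) - 16*cos(2*k) + 81*cos(3*k))*(9*cos(k)^3 - 2*cos(k)^2 - cos(k) + 2)/4 + 2*(-27*cos(k)^2 + 4*cos(k) + 1)^2*sin(k)^2)/(9*cos(k)^3 - 2*cos(k)^2 - cos(k) + 2)^3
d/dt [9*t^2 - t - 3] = 18*t - 1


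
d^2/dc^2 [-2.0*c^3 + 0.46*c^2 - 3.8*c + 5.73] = 0.92 - 12.0*c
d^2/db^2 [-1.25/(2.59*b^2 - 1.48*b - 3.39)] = (-16.77025*b^2 + 9.583*b + 1.25*(5.18*b - 1.48)*(10.36*b - 2.96) + 21.95025)/(-2.59*b^2 + 1.48*b + 3.39)^3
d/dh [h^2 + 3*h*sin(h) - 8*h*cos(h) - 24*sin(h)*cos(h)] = 8*h*sin(h) + 3*h*cos(h) + 2*h + 3*sin(h) - 8*cos(h) - 24*cos(2*h)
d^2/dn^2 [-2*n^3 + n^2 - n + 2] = 2 - 12*n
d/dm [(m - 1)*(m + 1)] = 2*m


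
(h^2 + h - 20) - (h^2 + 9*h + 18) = -8*h - 38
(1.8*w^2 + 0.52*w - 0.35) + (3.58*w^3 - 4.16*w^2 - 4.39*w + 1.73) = 3.58*w^3 - 2.36*w^2 - 3.87*w + 1.38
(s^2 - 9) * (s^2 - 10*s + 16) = s^4 - 10*s^3 + 7*s^2 + 90*s - 144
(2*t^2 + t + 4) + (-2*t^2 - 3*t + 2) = 6 - 2*t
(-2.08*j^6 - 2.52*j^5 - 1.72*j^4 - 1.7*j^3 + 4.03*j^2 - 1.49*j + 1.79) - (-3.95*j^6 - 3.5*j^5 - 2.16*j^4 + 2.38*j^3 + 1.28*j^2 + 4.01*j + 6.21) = 1.87*j^6 + 0.98*j^5 + 0.44*j^4 - 4.08*j^3 + 2.75*j^2 - 5.5*j - 4.42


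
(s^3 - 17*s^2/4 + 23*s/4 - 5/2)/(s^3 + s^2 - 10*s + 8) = (s - 5/4)/(s + 4)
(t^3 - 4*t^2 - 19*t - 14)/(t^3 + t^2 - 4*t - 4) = (t - 7)/(t - 2)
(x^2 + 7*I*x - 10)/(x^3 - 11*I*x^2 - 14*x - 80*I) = (x + 5*I)/(x^2 - 13*I*x - 40)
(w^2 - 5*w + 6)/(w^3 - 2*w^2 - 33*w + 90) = (w - 2)/(w^2 + w - 30)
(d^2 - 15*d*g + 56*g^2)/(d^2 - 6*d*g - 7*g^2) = (d - 8*g)/(d + g)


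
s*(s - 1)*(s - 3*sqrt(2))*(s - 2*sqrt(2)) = s^4 - 5*sqrt(2)*s^3 - s^3 + 5*sqrt(2)*s^2 + 12*s^2 - 12*s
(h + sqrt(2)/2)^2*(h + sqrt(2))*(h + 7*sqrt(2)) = h^4 + 9*sqrt(2)*h^3 + 61*h^2/2 + 18*sqrt(2)*h + 7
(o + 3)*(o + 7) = o^2 + 10*o + 21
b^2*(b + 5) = b^3 + 5*b^2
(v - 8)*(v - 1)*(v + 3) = v^3 - 6*v^2 - 19*v + 24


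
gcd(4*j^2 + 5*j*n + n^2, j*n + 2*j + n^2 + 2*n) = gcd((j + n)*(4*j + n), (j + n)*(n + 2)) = j + n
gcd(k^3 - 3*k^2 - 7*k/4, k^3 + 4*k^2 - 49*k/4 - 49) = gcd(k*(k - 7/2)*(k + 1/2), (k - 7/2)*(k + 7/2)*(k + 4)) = k - 7/2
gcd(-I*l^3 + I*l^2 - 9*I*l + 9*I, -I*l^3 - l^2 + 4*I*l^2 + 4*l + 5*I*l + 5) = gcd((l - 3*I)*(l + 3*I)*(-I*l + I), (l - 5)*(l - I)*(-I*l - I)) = 1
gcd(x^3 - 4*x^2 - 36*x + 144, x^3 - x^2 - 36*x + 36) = x^2 - 36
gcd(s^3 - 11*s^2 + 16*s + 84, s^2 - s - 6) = s + 2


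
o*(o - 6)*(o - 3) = o^3 - 9*o^2 + 18*o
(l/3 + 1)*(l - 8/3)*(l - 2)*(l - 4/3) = l^4/3 - l^3 - 58*l^2/27 + 248*l/27 - 64/9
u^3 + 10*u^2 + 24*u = u*(u + 4)*(u + 6)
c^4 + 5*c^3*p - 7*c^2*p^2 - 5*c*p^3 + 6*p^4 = (c - p)^2*(c + p)*(c + 6*p)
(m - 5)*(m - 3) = m^2 - 8*m + 15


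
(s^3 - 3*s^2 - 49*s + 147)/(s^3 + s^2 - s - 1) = (s^3 - 3*s^2 - 49*s + 147)/(s^3 + s^2 - s - 1)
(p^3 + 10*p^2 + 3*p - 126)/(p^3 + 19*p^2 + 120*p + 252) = (p - 3)/(p + 6)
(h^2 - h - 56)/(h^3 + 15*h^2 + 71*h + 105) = (h - 8)/(h^2 + 8*h + 15)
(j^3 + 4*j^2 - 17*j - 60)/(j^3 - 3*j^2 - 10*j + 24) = (j + 5)/(j - 2)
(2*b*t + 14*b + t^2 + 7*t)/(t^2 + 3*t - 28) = (2*b + t)/(t - 4)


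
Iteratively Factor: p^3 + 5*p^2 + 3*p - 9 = (p + 3)*(p^2 + 2*p - 3) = (p + 3)^2*(p - 1)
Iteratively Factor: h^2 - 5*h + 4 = (h - 1)*(h - 4)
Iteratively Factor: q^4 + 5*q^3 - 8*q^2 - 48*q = (q - 3)*(q^3 + 8*q^2 + 16*q) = q*(q - 3)*(q^2 + 8*q + 16) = q*(q - 3)*(q + 4)*(q + 4)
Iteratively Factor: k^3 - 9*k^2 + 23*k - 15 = (k - 5)*(k^2 - 4*k + 3) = (k - 5)*(k - 1)*(k - 3)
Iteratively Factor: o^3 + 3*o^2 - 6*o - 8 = (o + 4)*(o^2 - o - 2) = (o - 2)*(o + 4)*(o + 1)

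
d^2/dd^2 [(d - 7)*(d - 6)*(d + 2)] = 6*d - 22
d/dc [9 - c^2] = -2*c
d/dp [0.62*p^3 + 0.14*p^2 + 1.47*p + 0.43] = 1.86*p^2 + 0.28*p + 1.47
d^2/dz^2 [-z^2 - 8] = -2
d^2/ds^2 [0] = 0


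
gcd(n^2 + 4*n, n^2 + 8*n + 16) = n + 4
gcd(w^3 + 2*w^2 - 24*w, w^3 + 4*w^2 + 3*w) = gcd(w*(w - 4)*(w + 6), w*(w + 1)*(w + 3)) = w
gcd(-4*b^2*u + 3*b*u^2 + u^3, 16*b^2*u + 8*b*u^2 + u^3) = 4*b*u + u^2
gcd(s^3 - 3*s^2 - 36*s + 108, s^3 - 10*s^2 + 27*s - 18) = s^2 - 9*s + 18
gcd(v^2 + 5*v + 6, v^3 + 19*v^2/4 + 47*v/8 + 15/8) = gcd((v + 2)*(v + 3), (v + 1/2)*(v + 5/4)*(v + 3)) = v + 3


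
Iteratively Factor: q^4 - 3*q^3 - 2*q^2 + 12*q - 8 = (q - 1)*(q^3 - 2*q^2 - 4*q + 8) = (q - 2)*(q - 1)*(q^2 - 4) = (q - 2)*(q - 1)*(q + 2)*(q - 2)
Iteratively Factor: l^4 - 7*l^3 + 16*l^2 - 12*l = (l - 2)*(l^3 - 5*l^2 + 6*l) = (l - 3)*(l - 2)*(l^2 - 2*l) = (l - 3)*(l - 2)^2*(l)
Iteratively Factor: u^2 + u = (u)*(u + 1)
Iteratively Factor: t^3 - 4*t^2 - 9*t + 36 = (t + 3)*(t^2 - 7*t + 12) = (t - 3)*(t + 3)*(t - 4)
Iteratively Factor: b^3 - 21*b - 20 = (b - 5)*(b^2 + 5*b + 4) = (b - 5)*(b + 1)*(b + 4)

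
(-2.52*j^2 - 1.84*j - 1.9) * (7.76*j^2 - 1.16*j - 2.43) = -19.5552*j^4 - 11.3552*j^3 - 6.486*j^2 + 6.6752*j + 4.617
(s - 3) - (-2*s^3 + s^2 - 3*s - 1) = 2*s^3 - s^2 + 4*s - 2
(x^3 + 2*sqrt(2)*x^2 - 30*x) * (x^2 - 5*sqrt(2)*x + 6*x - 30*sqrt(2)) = x^5 - 3*sqrt(2)*x^4 + 6*x^4 - 50*x^3 - 18*sqrt(2)*x^3 - 300*x^2 + 150*sqrt(2)*x^2 + 900*sqrt(2)*x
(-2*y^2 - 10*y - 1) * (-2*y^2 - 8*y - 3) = 4*y^4 + 36*y^3 + 88*y^2 + 38*y + 3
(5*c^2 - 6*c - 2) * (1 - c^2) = -5*c^4 + 6*c^3 + 7*c^2 - 6*c - 2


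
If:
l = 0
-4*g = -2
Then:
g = 1/2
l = 0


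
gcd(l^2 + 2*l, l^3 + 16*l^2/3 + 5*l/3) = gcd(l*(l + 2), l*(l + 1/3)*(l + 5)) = l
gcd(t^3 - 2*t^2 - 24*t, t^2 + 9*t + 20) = t + 4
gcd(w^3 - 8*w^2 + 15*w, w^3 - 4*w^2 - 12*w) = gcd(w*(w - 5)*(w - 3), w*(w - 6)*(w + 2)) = w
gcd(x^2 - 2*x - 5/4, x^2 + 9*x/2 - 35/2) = x - 5/2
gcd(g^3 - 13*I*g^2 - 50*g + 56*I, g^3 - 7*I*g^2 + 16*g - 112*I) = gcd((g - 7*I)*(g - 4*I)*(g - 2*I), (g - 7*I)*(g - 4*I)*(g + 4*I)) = g^2 - 11*I*g - 28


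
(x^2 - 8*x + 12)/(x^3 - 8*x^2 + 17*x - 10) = (x - 6)/(x^2 - 6*x + 5)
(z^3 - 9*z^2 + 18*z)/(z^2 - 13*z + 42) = z*(z - 3)/(z - 7)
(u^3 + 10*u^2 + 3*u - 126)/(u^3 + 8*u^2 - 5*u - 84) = (u + 6)/(u + 4)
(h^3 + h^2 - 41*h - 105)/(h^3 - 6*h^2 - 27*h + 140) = (h + 3)/(h - 4)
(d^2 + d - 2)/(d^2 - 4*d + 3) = (d + 2)/(d - 3)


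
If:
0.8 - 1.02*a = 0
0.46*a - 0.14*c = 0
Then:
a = 0.78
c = 2.58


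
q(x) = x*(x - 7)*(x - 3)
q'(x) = x*(x - 7) + x*(x - 3) + (x - 7)*(x - 3)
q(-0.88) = -26.91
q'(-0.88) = 40.92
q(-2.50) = -130.62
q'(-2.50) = 89.75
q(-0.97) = -30.69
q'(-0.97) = 43.22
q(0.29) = 5.27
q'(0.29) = 15.45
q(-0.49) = -12.81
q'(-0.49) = 31.52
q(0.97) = 11.87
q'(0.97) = 4.42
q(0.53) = 8.47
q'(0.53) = 11.24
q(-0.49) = -12.81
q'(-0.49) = 31.52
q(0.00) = 0.00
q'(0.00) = 21.00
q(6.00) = -18.00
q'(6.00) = 9.00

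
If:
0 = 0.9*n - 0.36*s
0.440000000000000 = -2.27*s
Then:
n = -0.08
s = -0.19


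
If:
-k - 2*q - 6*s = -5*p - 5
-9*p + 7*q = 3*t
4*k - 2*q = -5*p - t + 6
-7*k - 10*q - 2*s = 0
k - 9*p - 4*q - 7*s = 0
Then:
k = 5534/3427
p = -27/3427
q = -4560/3427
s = 3431/3427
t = -10559/3427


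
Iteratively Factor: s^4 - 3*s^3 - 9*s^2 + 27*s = (s - 3)*(s^3 - 9*s) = s*(s - 3)*(s^2 - 9) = s*(s - 3)^2*(s + 3)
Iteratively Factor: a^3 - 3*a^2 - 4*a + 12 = (a + 2)*(a^2 - 5*a + 6) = (a - 3)*(a + 2)*(a - 2)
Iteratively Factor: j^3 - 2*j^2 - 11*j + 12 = (j - 4)*(j^2 + 2*j - 3) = (j - 4)*(j + 3)*(j - 1)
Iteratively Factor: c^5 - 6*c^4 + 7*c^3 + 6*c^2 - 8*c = (c - 4)*(c^4 - 2*c^3 - c^2 + 2*c) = (c - 4)*(c + 1)*(c^3 - 3*c^2 + 2*c) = (c - 4)*(c - 2)*(c + 1)*(c^2 - c) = (c - 4)*(c - 2)*(c - 1)*(c + 1)*(c)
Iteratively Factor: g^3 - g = (g)*(g^2 - 1) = g*(g - 1)*(g + 1)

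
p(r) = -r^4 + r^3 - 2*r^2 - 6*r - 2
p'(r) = -4*r^3 + 3*r^2 - 4*r - 6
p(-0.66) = 0.61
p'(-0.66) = -0.90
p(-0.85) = 0.52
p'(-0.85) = 2.02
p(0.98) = -9.78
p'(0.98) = -10.80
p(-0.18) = -0.99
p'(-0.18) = -5.16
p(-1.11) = -0.69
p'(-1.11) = 7.61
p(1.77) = -23.16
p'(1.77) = -25.86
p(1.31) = -13.99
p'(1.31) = -15.08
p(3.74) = -195.75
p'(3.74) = -188.25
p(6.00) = -1190.00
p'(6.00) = -786.00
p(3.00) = -92.00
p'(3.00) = -99.00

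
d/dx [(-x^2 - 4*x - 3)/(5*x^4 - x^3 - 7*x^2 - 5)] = (-x*(-20*x^2 + 3*x + 14)*(x^2 + 4*x + 3) + 2*(x + 2)*(-5*x^4 + x^3 + 7*x^2 + 5))/(-5*x^4 + x^3 + 7*x^2 + 5)^2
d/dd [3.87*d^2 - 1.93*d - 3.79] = 7.74*d - 1.93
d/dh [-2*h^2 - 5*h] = -4*h - 5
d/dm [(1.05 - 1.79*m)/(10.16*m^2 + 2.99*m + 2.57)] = (18.1864*m^2 - 21.336*m - 7.7398)/(103.2256*m^4 + 60.7568*m^3 + 61.1625*m^2 + 15.3686*m + 6.6049)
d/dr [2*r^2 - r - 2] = 4*r - 1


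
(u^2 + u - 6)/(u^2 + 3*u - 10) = (u + 3)/(u + 5)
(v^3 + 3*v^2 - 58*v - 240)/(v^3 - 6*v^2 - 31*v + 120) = (v + 6)/(v - 3)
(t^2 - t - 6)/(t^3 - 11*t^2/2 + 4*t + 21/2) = 2*(t + 2)/(2*t^2 - 5*t - 7)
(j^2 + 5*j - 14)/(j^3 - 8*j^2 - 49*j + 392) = (j - 2)/(j^2 - 15*j + 56)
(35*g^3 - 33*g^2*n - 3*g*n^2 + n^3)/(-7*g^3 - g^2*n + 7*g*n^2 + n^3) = (-35*g^2 - 2*g*n + n^2)/(7*g^2 + 8*g*n + n^2)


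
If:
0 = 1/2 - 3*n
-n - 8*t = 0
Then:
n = 1/6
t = -1/48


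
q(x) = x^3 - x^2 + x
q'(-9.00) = 262.00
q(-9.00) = -819.00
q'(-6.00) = 121.00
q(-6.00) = -258.00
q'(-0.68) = 3.75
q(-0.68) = -1.46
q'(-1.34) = 9.07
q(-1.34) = -5.54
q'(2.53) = 15.14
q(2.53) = 12.32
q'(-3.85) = 53.17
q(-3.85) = -75.74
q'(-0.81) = 4.59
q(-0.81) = -2.00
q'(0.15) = 0.77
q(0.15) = 0.13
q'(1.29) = 3.41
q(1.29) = 1.77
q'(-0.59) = 3.22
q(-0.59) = -1.14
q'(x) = 3*x^2 - 2*x + 1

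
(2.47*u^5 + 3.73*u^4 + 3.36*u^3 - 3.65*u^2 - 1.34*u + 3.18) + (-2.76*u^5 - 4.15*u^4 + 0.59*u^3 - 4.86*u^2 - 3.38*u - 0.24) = -0.29*u^5 - 0.42*u^4 + 3.95*u^3 - 8.51*u^2 - 4.72*u + 2.94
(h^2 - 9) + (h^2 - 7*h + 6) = 2*h^2 - 7*h - 3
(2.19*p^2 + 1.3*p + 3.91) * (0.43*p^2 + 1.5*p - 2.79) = 0.9417*p^4 + 3.844*p^3 - 2.4788*p^2 + 2.238*p - 10.9089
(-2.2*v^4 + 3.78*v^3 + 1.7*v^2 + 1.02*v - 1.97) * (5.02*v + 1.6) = -11.044*v^5 + 15.4556*v^4 + 14.582*v^3 + 7.8404*v^2 - 8.2574*v - 3.152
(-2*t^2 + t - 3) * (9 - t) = 2*t^3 - 19*t^2 + 12*t - 27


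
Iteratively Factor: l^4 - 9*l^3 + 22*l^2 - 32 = (l - 2)*(l^3 - 7*l^2 + 8*l + 16) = (l - 2)*(l + 1)*(l^2 - 8*l + 16) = (l - 4)*(l - 2)*(l + 1)*(l - 4)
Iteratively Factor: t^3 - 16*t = (t - 4)*(t^2 + 4*t) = (t - 4)*(t + 4)*(t)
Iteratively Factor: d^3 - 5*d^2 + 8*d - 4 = (d - 2)*(d^2 - 3*d + 2) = (d - 2)^2*(d - 1)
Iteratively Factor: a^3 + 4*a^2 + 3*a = (a + 3)*(a^2 + a) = (a + 1)*(a + 3)*(a)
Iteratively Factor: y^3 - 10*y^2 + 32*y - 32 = (y - 4)*(y^2 - 6*y + 8) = (y - 4)^2*(y - 2)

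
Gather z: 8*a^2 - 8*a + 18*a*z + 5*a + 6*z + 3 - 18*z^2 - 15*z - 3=8*a^2 - 3*a - 18*z^2 + z*(18*a - 9)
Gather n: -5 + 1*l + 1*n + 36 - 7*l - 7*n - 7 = -6*l - 6*n + 24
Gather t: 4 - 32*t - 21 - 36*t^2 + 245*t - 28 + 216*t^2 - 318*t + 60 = 180*t^2 - 105*t + 15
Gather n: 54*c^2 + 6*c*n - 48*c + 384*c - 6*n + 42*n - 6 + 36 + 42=54*c^2 + 336*c + n*(6*c + 36) + 72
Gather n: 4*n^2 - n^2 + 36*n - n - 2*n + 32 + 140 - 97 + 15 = 3*n^2 + 33*n + 90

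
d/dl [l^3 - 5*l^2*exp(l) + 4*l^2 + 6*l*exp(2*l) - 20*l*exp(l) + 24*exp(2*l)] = -5*l^2*exp(l) + 3*l^2 + 12*l*exp(2*l) - 30*l*exp(l) + 8*l + 54*exp(2*l) - 20*exp(l)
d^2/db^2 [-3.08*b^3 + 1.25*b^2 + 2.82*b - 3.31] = 2.5 - 18.48*b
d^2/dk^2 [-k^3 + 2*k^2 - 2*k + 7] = 4 - 6*k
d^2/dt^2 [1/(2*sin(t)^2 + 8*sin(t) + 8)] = (2*sin(t) + cos(2*t) + 2)/(sin(t) + 2)^4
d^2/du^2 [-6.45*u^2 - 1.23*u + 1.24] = -12.9000000000000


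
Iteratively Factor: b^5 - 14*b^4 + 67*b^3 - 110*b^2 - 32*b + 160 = (b - 4)*(b^4 - 10*b^3 + 27*b^2 - 2*b - 40) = (b - 5)*(b - 4)*(b^3 - 5*b^2 + 2*b + 8) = (b - 5)*(b - 4)*(b - 2)*(b^2 - 3*b - 4) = (b - 5)*(b - 4)^2*(b - 2)*(b + 1)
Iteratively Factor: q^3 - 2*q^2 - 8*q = (q)*(q^2 - 2*q - 8) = q*(q + 2)*(q - 4)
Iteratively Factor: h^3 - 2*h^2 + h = (h - 1)*(h^2 - h) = (h - 1)^2*(h)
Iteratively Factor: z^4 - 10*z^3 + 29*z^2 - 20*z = (z - 1)*(z^3 - 9*z^2 + 20*z) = (z - 4)*(z - 1)*(z^2 - 5*z) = z*(z - 4)*(z - 1)*(z - 5)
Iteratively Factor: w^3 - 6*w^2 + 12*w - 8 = (w - 2)*(w^2 - 4*w + 4) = (w - 2)^2*(w - 2)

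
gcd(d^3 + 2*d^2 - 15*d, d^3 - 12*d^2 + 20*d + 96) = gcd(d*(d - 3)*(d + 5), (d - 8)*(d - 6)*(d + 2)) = 1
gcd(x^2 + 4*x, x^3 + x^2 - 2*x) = x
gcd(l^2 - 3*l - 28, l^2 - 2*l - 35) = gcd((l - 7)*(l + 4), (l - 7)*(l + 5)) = l - 7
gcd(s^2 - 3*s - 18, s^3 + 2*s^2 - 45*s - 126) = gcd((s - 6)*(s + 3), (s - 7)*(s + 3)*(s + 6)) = s + 3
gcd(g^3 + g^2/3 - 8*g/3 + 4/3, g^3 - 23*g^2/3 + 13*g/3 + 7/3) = g - 1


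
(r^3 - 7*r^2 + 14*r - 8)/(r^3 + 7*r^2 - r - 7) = (r^2 - 6*r + 8)/(r^2 + 8*r + 7)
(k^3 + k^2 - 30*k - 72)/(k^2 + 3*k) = k - 2 - 24/k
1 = 1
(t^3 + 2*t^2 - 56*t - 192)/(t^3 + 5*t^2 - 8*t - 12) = (t^2 - 4*t - 32)/(t^2 - t - 2)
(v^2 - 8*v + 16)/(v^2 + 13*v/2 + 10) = 2*(v^2 - 8*v + 16)/(2*v^2 + 13*v + 20)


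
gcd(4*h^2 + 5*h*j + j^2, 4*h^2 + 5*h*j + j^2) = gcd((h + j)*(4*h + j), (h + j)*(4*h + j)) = 4*h^2 + 5*h*j + j^2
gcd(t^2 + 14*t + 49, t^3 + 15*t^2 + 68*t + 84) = t + 7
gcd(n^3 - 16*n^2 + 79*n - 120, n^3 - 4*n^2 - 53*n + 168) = n^2 - 11*n + 24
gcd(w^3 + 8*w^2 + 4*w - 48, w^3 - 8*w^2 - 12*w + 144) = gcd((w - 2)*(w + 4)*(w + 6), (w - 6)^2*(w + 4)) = w + 4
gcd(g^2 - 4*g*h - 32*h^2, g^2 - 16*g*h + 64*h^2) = g - 8*h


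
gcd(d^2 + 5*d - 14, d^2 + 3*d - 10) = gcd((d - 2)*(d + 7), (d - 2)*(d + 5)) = d - 2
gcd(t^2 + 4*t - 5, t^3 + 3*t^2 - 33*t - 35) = 1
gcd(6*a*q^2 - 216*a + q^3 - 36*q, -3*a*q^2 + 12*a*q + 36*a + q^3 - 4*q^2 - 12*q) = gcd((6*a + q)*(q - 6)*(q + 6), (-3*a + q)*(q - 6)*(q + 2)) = q - 6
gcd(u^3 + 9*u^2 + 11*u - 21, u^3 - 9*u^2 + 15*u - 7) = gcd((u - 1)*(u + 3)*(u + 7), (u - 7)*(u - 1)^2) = u - 1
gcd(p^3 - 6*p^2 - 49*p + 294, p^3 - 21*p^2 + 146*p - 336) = p^2 - 13*p + 42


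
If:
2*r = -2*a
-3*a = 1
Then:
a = -1/3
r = 1/3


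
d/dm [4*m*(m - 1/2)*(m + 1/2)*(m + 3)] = 16*m^3 + 36*m^2 - 2*m - 3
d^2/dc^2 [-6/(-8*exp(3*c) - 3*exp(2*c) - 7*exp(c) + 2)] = 6*(2*(24*exp(2*c) + 6*exp(c) + 7)^2*exp(c) - (72*exp(2*c) + 12*exp(c) + 7)*(8*exp(3*c) + 3*exp(2*c) + 7*exp(c) - 2))*exp(c)/(8*exp(3*c) + 3*exp(2*c) + 7*exp(c) - 2)^3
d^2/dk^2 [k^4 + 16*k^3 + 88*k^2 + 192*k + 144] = 12*k^2 + 96*k + 176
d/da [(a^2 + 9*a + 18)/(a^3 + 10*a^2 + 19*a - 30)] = (-a^2 - 6*a - 17)/(a^4 + 8*a^3 + 6*a^2 - 40*a + 25)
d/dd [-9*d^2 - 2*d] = -18*d - 2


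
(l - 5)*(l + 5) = l^2 - 25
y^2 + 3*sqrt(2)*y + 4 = (y + sqrt(2))*(y + 2*sqrt(2))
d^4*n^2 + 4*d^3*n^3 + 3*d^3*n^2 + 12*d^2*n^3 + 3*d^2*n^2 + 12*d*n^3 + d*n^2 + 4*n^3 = (d + 1)*(d + 4*n)*(d*n + n)^2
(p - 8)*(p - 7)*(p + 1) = p^3 - 14*p^2 + 41*p + 56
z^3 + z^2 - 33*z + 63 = (z - 3)^2*(z + 7)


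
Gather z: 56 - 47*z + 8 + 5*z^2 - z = 5*z^2 - 48*z + 64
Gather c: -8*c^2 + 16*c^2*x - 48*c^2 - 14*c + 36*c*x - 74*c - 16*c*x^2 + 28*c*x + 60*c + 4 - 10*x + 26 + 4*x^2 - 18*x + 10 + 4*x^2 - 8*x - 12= c^2*(16*x - 56) + c*(-16*x^2 + 64*x - 28) + 8*x^2 - 36*x + 28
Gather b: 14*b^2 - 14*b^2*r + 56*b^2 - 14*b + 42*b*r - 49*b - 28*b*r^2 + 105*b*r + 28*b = b^2*(70 - 14*r) + b*(-28*r^2 + 147*r - 35)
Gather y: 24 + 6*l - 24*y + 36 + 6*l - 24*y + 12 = 12*l - 48*y + 72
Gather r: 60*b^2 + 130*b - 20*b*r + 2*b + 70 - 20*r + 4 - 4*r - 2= 60*b^2 + 132*b + r*(-20*b - 24) + 72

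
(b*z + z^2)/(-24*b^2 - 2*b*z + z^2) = z*(b + z)/(-24*b^2 - 2*b*z + z^2)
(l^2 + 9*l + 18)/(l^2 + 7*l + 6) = (l + 3)/(l + 1)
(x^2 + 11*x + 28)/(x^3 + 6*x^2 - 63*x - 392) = (x + 4)/(x^2 - x - 56)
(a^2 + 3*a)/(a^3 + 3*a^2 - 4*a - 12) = a/(a^2 - 4)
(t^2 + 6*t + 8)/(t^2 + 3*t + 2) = (t + 4)/(t + 1)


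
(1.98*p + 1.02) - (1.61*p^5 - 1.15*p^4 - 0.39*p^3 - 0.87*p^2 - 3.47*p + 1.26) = -1.61*p^5 + 1.15*p^4 + 0.39*p^3 + 0.87*p^2 + 5.45*p - 0.24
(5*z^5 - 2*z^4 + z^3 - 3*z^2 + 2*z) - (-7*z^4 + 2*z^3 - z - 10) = 5*z^5 + 5*z^4 - z^3 - 3*z^2 + 3*z + 10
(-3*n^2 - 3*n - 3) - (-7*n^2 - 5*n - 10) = 4*n^2 + 2*n + 7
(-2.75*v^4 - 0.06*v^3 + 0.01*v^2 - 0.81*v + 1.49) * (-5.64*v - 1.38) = 15.51*v^5 + 4.1334*v^4 + 0.0264*v^3 + 4.5546*v^2 - 7.2858*v - 2.0562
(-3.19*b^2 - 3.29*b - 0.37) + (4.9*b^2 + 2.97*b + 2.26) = 1.71*b^2 - 0.32*b + 1.89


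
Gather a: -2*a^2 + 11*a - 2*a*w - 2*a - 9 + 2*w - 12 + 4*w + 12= -2*a^2 + a*(9 - 2*w) + 6*w - 9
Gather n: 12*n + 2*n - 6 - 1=14*n - 7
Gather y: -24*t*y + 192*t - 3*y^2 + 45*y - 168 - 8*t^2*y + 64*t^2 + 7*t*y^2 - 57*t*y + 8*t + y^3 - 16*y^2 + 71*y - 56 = 64*t^2 + 200*t + y^3 + y^2*(7*t - 19) + y*(-8*t^2 - 81*t + 116) - 224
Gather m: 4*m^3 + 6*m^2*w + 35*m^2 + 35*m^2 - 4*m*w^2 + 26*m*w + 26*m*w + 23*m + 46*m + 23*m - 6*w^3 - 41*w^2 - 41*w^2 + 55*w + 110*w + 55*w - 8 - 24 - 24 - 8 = 4*m^3 + m^2*(6*w + 70) + m*(-4*w^2 + 52*w + 92) - 6*w^3 - 82*w^2 + 220*w - 64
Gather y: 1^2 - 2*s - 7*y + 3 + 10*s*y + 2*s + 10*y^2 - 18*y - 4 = 10*y^2 + y*(10*s - 25)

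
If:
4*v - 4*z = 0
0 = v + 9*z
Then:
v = 0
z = 0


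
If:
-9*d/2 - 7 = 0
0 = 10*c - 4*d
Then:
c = -28/45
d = -14/9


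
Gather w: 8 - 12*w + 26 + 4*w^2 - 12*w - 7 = 4*w^2 - 24*w + 27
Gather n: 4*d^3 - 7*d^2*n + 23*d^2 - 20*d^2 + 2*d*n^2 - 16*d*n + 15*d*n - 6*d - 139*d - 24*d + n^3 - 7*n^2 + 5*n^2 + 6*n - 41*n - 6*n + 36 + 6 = 4*d^3 + 3*d^2 - 169*d + n^3 + n^2*(2*d - 2) + n*(-7*d^2 - d - 41) + 42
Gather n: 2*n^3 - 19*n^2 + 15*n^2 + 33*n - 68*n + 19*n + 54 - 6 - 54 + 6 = 2*n^3 - 4*n^2 - 16*n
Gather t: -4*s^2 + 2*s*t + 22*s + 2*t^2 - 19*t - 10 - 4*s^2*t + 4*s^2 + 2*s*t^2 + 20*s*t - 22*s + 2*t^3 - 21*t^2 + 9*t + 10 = 2*t^3 + t^2*(2*s - 19) + t*(-4*s^2 + 22*s - 10)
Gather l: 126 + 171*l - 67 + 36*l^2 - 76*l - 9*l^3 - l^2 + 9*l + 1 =-9*l^3 + 35*l^2 + 104*l + 60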